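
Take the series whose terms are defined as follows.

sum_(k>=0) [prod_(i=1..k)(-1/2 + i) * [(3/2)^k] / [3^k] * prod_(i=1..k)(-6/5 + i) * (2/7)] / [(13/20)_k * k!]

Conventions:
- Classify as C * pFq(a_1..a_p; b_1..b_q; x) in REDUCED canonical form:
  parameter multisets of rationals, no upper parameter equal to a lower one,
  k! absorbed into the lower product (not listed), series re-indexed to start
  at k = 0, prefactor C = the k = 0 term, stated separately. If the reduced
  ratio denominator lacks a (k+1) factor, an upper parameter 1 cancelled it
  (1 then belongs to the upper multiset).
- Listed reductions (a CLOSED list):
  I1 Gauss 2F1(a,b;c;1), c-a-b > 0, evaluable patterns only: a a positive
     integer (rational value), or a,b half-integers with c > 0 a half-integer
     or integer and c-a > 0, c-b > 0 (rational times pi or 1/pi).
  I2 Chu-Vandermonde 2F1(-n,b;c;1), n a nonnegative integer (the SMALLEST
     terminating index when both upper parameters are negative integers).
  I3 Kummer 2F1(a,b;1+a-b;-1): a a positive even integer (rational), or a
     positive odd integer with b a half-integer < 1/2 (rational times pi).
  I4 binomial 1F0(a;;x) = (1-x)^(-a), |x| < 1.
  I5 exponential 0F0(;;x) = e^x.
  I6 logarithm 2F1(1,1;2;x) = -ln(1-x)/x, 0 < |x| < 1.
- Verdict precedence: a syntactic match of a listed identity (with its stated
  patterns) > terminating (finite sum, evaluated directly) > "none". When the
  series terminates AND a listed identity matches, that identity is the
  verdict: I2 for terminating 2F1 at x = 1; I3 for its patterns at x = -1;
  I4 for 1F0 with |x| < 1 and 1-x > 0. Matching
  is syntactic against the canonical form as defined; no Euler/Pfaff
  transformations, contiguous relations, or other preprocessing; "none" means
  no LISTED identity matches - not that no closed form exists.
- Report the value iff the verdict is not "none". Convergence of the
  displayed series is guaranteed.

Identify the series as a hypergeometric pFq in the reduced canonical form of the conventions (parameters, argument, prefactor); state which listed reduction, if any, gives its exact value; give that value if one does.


The series (x = 1/2) is 2F1: upper {-1/5, 1/2}, lower {13/20}, prefactor 2/7. Verdict: none - at argument 1/2 the multisets {-1/5, 1/2} ; {13/20} match no listed identity.

Key observation: t_0 being 2/7, the running product (C = 2/7) telescopes to a rising factorial.
Ratio: r(k) = (1/2) * (k-1/5) (k+1/2) / [(k+13/20) (k+1)] - rational in k, leading ratio (1/2); with t_0 = 2/7, classification follows.


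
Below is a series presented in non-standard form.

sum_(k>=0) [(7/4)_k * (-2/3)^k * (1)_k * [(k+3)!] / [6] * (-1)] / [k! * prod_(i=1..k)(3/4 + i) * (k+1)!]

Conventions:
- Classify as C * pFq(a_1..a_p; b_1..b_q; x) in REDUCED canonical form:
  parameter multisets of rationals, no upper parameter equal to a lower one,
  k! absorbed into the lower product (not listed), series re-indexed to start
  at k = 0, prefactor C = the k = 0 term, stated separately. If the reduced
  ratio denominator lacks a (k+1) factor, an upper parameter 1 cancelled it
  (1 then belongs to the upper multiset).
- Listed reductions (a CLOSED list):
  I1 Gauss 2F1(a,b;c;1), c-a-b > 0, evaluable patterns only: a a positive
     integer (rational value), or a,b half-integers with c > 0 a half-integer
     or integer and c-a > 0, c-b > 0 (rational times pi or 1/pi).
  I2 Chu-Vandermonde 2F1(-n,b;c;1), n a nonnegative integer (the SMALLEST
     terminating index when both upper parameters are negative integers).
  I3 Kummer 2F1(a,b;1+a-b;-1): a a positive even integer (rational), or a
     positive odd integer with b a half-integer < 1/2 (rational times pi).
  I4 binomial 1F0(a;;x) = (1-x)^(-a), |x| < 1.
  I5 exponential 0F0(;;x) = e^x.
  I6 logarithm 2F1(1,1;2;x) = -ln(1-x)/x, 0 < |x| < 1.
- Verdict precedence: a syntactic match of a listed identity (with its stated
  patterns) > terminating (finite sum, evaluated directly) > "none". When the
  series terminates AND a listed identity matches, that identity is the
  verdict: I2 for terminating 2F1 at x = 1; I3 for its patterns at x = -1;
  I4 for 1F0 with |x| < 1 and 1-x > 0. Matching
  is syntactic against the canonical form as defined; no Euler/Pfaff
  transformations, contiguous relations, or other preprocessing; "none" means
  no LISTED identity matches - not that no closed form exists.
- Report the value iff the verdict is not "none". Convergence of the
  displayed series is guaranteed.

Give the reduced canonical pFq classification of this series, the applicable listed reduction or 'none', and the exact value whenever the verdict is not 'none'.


First insight: x = (-2/3) and the parameter 7/4 appears in both the upper and lower lists and cancels.
Step ratio: r(k) = (-2/3) * (k+1) (k+4) / [(k+2) (k+1)] - rational; roots negated = parameters, x = (-2/3), C = -1.

The series (x = -2/3) is 2F1: upper {1, 4}, lower {2}, prefactor -1. Verdict: none - at argument -2/3 the multisets {1, 4} ; {2} match no listed identity.


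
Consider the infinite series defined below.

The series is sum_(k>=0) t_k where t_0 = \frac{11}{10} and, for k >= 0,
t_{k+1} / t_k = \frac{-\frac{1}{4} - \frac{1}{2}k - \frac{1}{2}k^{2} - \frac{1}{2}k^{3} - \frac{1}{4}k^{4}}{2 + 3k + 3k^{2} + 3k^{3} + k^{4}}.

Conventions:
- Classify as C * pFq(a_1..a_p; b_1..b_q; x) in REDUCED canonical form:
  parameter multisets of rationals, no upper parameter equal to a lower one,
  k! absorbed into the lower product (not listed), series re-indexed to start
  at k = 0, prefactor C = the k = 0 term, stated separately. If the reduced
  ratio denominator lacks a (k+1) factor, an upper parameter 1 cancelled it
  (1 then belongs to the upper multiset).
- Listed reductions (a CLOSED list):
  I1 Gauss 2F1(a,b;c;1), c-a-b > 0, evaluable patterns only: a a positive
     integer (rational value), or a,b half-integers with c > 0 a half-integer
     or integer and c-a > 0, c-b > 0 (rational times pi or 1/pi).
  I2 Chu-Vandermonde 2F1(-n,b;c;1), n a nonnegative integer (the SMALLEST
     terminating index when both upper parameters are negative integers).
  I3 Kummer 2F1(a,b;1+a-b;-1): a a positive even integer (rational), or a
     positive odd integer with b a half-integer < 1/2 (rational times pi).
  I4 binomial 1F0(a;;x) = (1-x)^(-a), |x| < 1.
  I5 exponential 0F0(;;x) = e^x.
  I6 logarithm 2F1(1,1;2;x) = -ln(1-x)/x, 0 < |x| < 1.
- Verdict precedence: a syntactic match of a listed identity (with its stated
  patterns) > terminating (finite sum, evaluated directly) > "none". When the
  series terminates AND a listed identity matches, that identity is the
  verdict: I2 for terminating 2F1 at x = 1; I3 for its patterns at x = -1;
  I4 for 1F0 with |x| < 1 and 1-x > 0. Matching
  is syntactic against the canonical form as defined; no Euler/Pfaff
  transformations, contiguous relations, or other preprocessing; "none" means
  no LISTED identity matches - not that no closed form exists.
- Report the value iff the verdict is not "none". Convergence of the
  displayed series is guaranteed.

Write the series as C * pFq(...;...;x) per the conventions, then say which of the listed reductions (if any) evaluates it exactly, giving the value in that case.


The series (x = -\frac{1}{4}) is 2F1: upper {1, 1}, lower {2}, prefactor \frac{11}{10}. Verdict: this is logarithm (I6) (the logarithm: parameters (1,1;2), x = -\frac{1}{4}). Value: \frac{22}{5} \cdot \ln\left(\frac{5}{4}\right).

First insight: from the first term \frac{11}{10}: factor the ratio over Q (C = 11/10, x = -1/4): negated roots = parameters.
Term ratio: r(k) = -\frac{1}{4} * (k+1) (k+1) / [(k+2) (k+1)] - poly over poly, x = -\frac{1}{4} from leading terms; C = \frac{11}{10} at k = 0.


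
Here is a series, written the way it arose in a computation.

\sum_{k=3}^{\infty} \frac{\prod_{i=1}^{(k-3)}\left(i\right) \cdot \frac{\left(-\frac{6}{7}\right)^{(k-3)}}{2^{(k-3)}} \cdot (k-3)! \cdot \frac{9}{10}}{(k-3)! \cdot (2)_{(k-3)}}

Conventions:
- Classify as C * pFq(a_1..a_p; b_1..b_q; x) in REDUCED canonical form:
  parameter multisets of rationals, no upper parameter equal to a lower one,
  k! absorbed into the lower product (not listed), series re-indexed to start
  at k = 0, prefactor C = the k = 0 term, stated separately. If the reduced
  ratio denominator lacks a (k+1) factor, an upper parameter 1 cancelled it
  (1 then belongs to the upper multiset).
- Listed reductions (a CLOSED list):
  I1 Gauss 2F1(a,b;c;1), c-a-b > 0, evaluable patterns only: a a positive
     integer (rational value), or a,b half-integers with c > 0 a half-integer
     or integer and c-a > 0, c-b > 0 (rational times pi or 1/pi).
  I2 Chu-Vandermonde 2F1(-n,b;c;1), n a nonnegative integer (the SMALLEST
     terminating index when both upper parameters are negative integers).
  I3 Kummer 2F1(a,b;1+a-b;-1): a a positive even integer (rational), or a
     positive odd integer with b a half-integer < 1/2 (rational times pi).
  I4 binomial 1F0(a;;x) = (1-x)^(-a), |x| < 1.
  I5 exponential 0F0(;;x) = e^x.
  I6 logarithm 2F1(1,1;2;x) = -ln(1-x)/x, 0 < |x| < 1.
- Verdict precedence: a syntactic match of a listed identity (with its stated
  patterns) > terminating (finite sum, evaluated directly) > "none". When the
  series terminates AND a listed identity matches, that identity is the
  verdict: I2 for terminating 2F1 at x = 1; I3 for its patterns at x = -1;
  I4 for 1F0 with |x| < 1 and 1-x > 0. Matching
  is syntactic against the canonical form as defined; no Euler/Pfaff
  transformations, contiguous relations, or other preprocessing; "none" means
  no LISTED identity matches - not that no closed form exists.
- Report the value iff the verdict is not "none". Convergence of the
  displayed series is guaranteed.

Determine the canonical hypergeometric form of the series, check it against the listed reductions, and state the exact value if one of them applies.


Reduced: x = -\frac{3}{7}, 2F1, upper = {1, 1}, lower = {2}, C = \frac{9}{10}. Verdict (x = -\frac{3}{7}): logarithm (I6) applies (the logarithm: parameters (1,1;2), x = -\frac{3}{7}). Exact value: \frac{21}{10} \cdot \ln\left(\frac{10}{7}\right).

First insight: with t_0 = \frac{9}{10}, the factorial ratio (C = 9/10) (k+a-1)!/(a-1)! is a rising factorial (a)_k.
Consecutive-term ratio: r(k) = -\frac{3}{7} * (k+1) (k+1) / [(k+2) (k+1)] - rational in k, leading ratio -\frac{3}{7}; with t_0 = \frac{9}{10}, classification follows.


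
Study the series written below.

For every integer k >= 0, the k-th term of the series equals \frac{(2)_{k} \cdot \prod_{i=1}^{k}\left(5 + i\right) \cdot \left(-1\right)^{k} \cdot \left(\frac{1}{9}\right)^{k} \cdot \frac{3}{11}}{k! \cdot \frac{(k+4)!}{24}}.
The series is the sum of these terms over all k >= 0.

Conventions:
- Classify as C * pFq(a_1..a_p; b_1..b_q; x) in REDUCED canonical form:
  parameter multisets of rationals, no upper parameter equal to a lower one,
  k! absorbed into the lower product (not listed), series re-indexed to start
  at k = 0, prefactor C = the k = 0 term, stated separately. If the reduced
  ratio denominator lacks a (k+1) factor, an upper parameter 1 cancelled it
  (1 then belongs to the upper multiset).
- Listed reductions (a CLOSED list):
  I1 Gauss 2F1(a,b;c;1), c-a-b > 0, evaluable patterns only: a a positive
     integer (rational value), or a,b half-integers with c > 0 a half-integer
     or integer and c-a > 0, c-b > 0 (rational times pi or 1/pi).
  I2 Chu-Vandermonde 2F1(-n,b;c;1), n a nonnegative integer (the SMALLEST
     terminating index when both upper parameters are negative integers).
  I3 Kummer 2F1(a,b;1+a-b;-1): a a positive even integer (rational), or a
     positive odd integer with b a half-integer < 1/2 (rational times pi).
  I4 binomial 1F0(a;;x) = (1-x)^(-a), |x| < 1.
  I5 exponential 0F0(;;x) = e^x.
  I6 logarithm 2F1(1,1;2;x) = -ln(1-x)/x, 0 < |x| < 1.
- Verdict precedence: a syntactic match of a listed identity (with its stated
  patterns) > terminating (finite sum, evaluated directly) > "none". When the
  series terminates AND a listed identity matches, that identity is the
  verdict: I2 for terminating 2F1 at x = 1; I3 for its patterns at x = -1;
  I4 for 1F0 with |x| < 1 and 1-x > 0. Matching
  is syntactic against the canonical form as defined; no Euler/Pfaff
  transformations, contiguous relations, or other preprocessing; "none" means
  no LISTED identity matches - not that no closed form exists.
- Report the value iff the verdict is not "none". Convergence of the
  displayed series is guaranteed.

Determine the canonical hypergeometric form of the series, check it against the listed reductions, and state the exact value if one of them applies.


Prefactor \frac{3}{11}, argument -\frac{1}{9}: 2F1 with upper {2, 6} over lower {5}. Verdict: none. Every listed pattern misses the 2F1 form at -\frac{1}{9}, upper {2, 6}.

Structural cue: t_0 = \frac{3}{11} here, and the (-1)^k factor (prefactor 3/11) folds into the argument's sign.
Term ratio: r(k) = -\frac{1}{9} * (k+2) (k+6) / [(k+5) (k+1)] ; factor over Q: parameters, x = -\frac{1}{9}, and C = \frac{3}{11}.


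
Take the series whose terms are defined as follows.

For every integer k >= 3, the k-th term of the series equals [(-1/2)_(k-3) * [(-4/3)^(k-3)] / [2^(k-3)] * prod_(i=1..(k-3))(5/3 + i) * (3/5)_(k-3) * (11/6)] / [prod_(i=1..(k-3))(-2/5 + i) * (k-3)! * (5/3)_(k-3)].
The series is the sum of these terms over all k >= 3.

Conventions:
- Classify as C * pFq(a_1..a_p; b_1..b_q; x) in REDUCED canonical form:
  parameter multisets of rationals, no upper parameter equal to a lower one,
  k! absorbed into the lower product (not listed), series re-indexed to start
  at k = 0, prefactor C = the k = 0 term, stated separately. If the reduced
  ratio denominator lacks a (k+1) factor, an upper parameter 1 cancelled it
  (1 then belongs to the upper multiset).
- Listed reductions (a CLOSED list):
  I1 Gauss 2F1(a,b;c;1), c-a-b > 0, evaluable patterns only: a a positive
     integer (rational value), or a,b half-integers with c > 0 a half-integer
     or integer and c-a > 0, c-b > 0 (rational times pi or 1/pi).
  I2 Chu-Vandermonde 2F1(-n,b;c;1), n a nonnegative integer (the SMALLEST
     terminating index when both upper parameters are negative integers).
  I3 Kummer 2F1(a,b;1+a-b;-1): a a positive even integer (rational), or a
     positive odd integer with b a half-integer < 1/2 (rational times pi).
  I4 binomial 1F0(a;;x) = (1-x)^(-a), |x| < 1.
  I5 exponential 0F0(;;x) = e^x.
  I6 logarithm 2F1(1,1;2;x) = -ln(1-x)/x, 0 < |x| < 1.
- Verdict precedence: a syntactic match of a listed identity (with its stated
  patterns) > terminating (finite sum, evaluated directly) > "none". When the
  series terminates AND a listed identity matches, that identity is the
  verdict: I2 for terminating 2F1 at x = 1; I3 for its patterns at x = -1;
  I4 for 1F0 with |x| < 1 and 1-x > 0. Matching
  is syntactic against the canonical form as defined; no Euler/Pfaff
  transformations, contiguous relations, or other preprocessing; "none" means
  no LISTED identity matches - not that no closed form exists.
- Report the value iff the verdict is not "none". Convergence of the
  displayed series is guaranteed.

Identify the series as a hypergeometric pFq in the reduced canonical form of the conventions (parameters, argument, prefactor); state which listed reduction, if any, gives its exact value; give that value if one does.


This is 11/6 * 2F1(-1/2, 8/3; 5/3; -2/3) in reduced canonical form. Verdict: no listed reduction: x = -2/3 and upper {-1/2, 8/3} fail every I1-I6 pattern.

Key observation: with t_0 = 11/6, the lower running product (C = 11/6, x = -2/3) is a rising factorial.
Term ratio: r(k) = (-2/3) * (k-1/2) (k+8/3) / [(k+5/3) (k+1)] ; factor over Q: parameters, x = (-2/3), and C = 11/6.


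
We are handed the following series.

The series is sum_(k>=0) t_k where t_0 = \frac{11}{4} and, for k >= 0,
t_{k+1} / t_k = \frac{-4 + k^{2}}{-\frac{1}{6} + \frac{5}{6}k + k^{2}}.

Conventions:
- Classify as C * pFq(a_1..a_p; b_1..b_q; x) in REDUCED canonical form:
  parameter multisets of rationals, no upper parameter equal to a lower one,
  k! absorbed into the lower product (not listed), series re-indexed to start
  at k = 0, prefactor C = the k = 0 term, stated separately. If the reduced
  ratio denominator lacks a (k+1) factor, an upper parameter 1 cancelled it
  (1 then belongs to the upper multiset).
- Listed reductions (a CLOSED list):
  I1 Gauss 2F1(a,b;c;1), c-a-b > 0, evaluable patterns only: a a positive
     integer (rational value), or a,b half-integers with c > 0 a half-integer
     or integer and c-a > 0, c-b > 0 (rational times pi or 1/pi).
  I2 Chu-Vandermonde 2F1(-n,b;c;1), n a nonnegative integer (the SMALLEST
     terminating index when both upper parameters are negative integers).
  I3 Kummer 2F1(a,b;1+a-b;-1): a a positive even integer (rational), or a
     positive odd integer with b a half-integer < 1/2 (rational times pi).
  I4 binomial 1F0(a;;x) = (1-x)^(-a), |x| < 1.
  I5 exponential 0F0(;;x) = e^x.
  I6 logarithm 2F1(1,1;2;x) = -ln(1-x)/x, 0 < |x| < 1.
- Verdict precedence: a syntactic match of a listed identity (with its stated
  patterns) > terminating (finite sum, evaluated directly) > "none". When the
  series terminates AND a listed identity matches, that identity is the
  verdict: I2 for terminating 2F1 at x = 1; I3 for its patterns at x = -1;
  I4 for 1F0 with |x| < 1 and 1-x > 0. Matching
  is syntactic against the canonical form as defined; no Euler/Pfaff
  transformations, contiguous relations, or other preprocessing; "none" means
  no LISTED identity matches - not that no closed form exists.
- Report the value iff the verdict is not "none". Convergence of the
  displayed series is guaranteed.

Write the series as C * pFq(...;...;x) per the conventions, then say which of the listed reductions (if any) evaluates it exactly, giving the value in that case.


Key observation: t_0 being \frac{11}{4}, the expanded ratio factors over Q; prefactor 11/4, roots give parameters.
Ratio: r(k) = 1 * (k-2) (k+2) / [(k-\frac{1}{6}) (k+1)] - rational in k. x = 1; t_0 = \frac{11}{4}; negate the roots.

Classification (C = \frac{11}{4}): 2F1 with upper {-2, 2}, lower {-\frac{1}{6}}, argument x = 1. Verdict: the Chu-Vandermonde identity I2 matches (terminating 2F1 at x = 1 with n = 2, b = 2, c = -\frac{1}{6}). Exact value: -\frac{1001}{20}.


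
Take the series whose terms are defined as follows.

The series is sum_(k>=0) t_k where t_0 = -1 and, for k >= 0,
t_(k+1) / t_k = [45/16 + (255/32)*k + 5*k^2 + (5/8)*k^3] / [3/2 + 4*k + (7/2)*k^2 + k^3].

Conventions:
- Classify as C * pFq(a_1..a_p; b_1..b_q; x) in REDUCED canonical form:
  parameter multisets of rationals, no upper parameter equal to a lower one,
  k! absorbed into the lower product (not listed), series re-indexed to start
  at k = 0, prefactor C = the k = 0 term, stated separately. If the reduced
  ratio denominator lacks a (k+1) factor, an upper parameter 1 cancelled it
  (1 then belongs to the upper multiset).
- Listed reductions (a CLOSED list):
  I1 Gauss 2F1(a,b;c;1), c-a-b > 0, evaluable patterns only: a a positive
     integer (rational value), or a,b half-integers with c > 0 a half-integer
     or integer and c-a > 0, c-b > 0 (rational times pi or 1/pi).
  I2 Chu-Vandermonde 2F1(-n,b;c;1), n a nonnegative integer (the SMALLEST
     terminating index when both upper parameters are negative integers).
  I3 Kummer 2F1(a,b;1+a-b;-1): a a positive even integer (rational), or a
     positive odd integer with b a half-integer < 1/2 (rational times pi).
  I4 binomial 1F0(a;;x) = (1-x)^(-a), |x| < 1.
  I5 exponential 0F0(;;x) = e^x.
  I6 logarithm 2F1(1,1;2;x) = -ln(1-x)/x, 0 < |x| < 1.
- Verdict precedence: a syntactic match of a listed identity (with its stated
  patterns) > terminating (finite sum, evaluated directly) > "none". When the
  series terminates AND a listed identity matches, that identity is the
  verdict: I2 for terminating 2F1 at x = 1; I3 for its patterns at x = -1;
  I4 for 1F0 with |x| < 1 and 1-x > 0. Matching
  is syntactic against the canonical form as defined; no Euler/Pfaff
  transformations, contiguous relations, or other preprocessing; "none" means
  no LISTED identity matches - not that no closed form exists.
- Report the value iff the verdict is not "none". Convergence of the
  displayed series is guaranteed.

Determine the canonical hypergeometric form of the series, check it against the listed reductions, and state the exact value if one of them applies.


Reduced: x = 5/8, 2F1, upper = {1/2, 6}, lower = {1}, C = -1. Verdict: none (x = 5/8): each listed identity misses the multisets {1/2, 6} ; {1}.

Key observation: t_0 being -1, factor the ratio over Q (C = -1, x = 5/8): negated roots = parameters.
Term ratio: r(k) = (5/8) * (k+1/2) (k+6) / [(k+1) (k+1)] ; factor over Q: parameters, x = (5/8), and C = -1.


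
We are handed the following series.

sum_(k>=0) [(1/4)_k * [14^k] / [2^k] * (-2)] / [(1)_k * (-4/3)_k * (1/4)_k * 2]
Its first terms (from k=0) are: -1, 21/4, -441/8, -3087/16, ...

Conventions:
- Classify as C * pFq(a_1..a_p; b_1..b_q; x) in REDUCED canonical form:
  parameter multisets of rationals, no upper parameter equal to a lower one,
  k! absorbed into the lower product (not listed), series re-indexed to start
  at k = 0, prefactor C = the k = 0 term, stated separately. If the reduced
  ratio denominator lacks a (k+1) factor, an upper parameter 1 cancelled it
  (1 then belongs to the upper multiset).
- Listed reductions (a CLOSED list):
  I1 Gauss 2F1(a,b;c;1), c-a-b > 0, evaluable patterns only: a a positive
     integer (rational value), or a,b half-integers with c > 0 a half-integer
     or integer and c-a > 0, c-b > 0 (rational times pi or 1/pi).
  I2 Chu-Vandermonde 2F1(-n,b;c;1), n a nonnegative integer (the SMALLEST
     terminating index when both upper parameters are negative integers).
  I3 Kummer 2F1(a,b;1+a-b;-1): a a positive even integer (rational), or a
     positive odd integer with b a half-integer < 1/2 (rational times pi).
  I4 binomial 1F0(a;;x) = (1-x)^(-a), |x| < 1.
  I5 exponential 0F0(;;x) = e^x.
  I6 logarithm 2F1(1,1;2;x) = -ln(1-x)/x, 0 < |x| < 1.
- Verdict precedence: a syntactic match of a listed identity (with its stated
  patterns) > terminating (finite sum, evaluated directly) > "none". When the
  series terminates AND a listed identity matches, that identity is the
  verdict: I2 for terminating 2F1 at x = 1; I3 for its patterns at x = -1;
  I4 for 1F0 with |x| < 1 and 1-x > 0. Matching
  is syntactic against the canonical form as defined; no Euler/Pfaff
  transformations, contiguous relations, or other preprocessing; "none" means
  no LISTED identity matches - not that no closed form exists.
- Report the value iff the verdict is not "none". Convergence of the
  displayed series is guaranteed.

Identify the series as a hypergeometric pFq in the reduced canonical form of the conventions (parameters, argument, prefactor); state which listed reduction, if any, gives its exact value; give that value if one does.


This is -1 * 0F1(-; -4/3; 7) in reduced canonical form. Verdict: none - this 0F1 at x = 7 matches no listed pattern, and upper {-} holds no stopper.

Key observation: t_0 = -1 here, and the constant factors (prefactor -1) combine into one prefactor.
Ratio: r(k) = 7 * 1 / [(k-4/3) (k+1)] - rational in k. x = 7; t_0 = -1; negate the roots.


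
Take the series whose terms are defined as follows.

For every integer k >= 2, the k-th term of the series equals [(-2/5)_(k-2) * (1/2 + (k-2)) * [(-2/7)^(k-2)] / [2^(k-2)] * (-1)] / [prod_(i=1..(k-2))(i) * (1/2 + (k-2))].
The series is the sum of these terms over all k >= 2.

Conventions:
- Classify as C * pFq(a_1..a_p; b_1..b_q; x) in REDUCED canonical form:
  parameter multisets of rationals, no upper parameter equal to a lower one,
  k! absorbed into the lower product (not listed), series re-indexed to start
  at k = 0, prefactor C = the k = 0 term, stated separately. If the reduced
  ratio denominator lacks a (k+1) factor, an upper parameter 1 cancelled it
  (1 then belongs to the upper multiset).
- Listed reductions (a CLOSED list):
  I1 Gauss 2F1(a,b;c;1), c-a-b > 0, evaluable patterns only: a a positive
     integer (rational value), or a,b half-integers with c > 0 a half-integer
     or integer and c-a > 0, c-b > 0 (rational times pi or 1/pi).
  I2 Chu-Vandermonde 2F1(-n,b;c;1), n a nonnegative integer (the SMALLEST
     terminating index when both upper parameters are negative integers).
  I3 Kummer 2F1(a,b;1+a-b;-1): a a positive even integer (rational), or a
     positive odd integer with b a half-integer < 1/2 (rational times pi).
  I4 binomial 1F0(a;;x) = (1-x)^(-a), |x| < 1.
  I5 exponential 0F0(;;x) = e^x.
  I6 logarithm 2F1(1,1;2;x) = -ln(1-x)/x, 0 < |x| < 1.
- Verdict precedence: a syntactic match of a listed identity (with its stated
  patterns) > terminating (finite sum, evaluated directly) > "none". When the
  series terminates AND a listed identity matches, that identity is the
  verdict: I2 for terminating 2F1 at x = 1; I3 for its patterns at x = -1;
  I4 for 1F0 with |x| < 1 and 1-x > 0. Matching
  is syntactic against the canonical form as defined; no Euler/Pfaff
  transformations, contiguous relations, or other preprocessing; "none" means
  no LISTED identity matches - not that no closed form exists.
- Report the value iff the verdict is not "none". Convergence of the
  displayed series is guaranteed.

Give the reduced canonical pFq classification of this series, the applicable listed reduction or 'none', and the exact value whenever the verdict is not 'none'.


Reduced: x = -1/7, 1F0, upper = {-2/5}, lower = {-}, C = -1. Verdict at x = -1/7: the binomial series (I4) matches (the 1F0 binomial series: exponent 2/5, x = -1/7). Value: (-1) * (8/7)^(2/5).

Structural cue: with t_0 = -1, the two k-th powers (C = -1, x = -1/7) combine into one argument.
Term ratio: r(k) = (-1/7) * (k-2/5) / [(k+1)] - rational in k. x = (-1/7); t_0 = -1; negate the roots.


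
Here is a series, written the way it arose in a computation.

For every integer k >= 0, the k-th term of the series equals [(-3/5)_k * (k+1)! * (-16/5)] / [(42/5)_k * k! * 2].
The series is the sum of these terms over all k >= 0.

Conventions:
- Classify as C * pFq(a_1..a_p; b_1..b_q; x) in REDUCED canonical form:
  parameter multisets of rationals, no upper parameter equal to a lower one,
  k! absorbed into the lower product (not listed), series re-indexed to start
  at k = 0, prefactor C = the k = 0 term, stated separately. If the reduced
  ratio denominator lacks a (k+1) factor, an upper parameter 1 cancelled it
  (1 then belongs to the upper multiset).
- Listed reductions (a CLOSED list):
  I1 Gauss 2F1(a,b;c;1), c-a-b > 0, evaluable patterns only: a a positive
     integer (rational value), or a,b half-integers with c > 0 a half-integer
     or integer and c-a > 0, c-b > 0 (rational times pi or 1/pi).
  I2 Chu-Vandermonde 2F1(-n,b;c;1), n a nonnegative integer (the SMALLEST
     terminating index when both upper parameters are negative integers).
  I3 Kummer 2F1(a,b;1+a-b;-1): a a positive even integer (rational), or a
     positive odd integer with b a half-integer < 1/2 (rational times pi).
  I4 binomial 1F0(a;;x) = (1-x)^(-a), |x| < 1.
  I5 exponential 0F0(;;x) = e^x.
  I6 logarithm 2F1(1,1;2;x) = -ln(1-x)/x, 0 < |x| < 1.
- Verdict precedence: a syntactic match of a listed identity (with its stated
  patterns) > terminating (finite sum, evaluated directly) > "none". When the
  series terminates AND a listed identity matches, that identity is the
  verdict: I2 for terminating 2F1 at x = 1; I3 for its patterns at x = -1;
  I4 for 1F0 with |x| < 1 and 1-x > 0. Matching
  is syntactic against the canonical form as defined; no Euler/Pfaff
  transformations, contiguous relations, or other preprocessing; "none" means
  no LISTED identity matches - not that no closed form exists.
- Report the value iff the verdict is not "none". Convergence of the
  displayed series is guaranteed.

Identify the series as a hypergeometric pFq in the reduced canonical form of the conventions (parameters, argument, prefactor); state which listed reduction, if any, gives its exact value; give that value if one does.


At argument 1: a 2F1 with upper {-3/5, 2}, lower {42/5}, scaled by C = -8/5. Verdict (x = 1): Gauss's theorem (I1) applies (x = 1: the Gamma ratio telescopes since c-a-b = 7 > 0 and a = 2 in Z>0). Value: -1184/875.

Structural cue: x = 1 and the factorial ratio (prefactor -8/5) (k+a-1)!/(a-1)! is a rising factorial (a)_k.
Term ratio: r(k) = 1 * (k-3/5) (k+2) / [(k+42/5) (k+1)] ; factor over Q: parameters, x = 1, and C = -8/5.


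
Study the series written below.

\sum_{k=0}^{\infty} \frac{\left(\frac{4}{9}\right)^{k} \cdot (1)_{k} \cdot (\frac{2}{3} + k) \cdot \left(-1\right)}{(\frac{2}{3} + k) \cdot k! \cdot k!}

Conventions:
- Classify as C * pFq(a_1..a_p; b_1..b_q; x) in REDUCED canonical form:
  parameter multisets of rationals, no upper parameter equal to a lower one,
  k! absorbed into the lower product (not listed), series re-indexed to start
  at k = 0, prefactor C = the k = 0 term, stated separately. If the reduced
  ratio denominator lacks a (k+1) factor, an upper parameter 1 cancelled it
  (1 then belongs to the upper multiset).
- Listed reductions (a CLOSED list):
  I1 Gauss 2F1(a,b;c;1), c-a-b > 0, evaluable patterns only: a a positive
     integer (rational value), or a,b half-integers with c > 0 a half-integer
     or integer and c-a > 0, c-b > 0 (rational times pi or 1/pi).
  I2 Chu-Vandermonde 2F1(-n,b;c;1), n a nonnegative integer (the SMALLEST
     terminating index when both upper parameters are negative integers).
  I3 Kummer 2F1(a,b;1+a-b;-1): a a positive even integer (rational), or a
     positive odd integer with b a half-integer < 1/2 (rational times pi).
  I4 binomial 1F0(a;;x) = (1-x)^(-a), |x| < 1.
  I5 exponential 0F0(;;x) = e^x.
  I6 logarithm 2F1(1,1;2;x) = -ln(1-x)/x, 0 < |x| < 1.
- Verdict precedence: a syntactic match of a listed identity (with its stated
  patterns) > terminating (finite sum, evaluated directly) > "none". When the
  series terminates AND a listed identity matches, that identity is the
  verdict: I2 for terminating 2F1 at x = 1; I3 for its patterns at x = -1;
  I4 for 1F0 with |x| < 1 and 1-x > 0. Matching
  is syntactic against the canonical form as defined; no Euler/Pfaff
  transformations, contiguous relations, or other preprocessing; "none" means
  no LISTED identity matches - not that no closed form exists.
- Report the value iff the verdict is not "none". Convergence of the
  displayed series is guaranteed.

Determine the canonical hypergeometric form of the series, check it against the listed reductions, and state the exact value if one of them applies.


This is -1 * 0F0(-; -; \frac{4}{9}) in reduced canonical form. Verdict: exponential (I5) matches (the 0F0 exponential series at x = \frac{4}{9}). Value: \left(-1\right) \cdot e^{\frac{4}{9}}.

Key observation: from the first term -1: the parameter 1 appears in both the upper and lower lists and cancels (alongside the other common factor).
Ratio: r(k) = \frac{4}{9} * 1 / [(k+1)] - rational in k, leading ratio \frac{4}{9}; with t_0 = -1, classification follows.


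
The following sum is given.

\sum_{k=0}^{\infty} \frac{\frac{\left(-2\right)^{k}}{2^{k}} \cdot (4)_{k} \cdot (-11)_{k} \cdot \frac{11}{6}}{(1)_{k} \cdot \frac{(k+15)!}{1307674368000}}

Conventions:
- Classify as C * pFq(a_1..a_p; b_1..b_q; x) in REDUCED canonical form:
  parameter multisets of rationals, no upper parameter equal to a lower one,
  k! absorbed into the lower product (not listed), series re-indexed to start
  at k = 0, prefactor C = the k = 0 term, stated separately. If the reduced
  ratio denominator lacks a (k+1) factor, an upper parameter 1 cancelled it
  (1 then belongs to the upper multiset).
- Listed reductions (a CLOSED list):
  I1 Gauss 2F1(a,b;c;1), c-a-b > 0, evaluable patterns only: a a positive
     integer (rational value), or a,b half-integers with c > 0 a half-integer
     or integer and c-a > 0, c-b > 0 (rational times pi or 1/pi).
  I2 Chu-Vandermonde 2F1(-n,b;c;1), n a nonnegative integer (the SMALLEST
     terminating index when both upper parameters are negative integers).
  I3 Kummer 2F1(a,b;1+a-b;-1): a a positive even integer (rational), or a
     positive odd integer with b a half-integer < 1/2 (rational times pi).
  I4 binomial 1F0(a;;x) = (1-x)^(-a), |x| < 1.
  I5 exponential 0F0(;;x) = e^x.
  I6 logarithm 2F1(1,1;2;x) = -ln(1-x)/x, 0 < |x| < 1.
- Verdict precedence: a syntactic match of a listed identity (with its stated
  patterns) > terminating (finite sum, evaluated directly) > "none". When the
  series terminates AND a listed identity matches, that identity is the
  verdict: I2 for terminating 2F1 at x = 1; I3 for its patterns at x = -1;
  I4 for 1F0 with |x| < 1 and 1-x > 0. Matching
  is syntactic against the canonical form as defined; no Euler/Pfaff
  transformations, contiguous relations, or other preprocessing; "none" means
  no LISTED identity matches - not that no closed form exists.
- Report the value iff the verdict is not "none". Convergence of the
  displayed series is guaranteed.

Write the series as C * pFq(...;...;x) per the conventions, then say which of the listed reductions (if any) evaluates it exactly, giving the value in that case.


At argument -1: a 2F1 with upper {-11, 4}, lower {16}, scaled by C = \frac{11}{6}. Verdict: Kummer's theorem (I3) applies (x = -1; c = 16 equals 1+a-b for upper {-11, 4}: listed pattern). Hence: \frac{385}{12}.

Key observation: t_0 being \frac{11}{6}, the denominator's factorial ratio (C = 11/6) is a lower Pochhammer.
Ratio: r(k) = -1 * (k-11) (k+4) / [(k+16) (k+1)] - rational in k, leading ratio -1; with t_0 = \frac{11}{6}, classification follows.


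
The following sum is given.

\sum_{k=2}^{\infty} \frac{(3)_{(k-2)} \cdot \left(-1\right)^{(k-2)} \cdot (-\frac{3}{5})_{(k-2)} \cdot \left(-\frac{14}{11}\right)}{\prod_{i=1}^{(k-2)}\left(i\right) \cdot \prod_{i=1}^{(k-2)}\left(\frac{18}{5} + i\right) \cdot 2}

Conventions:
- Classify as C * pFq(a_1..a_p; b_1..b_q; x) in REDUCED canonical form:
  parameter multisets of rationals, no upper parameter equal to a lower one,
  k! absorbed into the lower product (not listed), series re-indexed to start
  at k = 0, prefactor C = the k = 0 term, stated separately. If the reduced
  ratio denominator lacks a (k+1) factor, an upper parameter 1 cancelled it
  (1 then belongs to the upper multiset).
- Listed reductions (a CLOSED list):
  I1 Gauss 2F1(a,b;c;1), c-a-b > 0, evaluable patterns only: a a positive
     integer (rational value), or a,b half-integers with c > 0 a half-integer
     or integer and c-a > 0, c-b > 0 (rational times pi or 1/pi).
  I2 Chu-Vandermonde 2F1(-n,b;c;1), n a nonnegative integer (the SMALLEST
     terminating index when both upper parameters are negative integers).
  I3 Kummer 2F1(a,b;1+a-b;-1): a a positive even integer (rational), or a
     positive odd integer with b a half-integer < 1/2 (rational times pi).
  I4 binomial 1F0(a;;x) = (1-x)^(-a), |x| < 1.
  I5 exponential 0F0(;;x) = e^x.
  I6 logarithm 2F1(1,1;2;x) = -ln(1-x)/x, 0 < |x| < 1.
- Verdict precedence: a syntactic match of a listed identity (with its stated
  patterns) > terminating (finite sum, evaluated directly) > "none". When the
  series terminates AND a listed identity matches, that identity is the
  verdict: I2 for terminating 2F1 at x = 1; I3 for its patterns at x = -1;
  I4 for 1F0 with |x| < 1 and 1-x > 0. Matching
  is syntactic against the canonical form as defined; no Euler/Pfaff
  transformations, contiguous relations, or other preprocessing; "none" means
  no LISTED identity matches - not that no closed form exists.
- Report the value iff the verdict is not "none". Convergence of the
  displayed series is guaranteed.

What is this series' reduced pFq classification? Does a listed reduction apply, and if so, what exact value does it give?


Canonical form: C = -\frac{7}{11} times 2F1 with upper {-\frac{3}{5}, 3}, lower {\frac{23}{5}}, x = -1. Verdict: none - this 2F1 at x = -1 matches no listed pattern, and upper {-\frac{3}{5}, 3} holds no stopper.

Key observation: t_0 = -\frac{7}{11} here, and the lower running product (C = -7/11, x = -1) is a rising factorial.
Step ratio: r(k) = -1 * (k-\frac{3}{5}) (k+3) / [(k+\frac{23}{5}) (k+1)] - rational in k. x = -1; t_0 = -\frac{7}{11}; negate the roots.


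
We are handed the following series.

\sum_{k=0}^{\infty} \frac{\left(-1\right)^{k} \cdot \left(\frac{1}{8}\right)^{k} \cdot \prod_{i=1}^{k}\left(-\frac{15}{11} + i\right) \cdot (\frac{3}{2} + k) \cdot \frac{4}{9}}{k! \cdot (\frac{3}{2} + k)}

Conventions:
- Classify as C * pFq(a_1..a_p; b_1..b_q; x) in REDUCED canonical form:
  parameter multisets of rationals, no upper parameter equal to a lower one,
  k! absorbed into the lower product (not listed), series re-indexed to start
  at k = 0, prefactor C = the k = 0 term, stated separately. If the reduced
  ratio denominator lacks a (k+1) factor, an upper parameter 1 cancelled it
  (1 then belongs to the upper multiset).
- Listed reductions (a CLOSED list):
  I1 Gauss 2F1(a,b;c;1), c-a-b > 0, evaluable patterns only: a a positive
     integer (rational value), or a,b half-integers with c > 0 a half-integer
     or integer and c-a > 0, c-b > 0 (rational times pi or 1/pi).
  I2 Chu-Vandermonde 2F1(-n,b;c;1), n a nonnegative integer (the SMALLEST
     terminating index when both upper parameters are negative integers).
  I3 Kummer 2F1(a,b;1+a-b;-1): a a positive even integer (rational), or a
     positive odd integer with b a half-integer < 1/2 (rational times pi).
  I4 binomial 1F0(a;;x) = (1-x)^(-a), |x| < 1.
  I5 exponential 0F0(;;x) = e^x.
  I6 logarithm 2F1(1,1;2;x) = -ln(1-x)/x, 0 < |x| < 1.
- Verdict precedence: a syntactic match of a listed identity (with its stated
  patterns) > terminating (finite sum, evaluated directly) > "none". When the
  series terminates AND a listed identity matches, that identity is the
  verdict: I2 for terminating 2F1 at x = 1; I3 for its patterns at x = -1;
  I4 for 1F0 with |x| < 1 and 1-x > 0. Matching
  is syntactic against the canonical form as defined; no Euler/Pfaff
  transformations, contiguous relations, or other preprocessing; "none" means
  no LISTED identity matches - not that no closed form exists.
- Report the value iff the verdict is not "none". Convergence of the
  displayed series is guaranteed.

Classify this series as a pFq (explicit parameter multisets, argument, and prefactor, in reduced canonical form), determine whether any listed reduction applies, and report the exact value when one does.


Canonical form: C = \frac{4}{9} times 1F0 with upper {-\frac{4}{11}}, lower {-}, x = -\frac{1}{8}. Verdict: the I4 binomial reduction fires (the 1F0 binomial series: exponent 4/11, x = -\frac{1}{8}). Value: \frac{4}{9} \cdot \left(\frac{9}{8}\right)^{\frac{4}{11}}.

Structural cue: from the first term \frac{4}{9}: the running product (C = 4/9) telescopes to a rising factorial.
Consecutive-term ratio: r(k) = -\frac{1}{8} * (k-\frac{4}{11}) / [(k+1)] - poly over poly, x = -\frac{1}{8} from leading terms; C = \frac{4}{9} at k = 0.


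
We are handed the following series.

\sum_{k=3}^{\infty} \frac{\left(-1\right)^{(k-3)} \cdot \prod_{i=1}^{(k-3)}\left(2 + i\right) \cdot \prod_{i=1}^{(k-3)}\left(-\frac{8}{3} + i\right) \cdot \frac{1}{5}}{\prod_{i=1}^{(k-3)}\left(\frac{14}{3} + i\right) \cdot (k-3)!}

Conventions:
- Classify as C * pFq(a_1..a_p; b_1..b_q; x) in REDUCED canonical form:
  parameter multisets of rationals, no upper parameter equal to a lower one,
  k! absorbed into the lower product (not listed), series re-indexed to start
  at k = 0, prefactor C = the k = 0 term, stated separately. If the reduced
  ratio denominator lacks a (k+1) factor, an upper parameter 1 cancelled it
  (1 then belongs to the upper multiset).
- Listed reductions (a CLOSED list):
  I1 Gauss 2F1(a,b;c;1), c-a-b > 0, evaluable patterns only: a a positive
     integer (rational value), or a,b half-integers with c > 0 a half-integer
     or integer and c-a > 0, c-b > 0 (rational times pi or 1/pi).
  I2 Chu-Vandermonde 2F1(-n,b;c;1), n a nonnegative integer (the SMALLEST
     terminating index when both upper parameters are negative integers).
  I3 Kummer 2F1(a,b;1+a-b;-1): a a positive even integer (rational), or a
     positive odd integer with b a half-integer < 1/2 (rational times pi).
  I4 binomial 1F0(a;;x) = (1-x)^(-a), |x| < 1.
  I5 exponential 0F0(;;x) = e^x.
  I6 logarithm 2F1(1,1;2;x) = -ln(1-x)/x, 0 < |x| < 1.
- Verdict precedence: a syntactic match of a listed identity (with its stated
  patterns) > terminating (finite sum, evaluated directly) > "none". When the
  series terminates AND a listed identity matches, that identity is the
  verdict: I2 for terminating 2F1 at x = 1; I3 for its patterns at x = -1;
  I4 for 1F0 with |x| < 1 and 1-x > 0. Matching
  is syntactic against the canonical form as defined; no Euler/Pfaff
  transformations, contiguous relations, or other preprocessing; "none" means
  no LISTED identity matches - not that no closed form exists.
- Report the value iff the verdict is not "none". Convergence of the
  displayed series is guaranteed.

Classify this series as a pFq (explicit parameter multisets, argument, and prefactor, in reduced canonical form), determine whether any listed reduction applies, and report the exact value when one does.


Canonical form: C = \frac{1}{5} times 2F1 with upper {-\frac{5}{3}, 3}, lower {\frac{17}{3}}, x = -1. Verdict: none here - no I1-I6 shape fits x = -1 with lower {\frac{17}{3}}.

The tell: from the first term \frac{1}{5}: the running product (C = 1/5, x = -1) telescopes to a rising factorial.
Term ratio: r(k) = -1 * (k-\frac{5}{3}) (k+3) / [(k+\frac{17}{3}) (k+1)] - rational; roots negated = parameters, x = -1, C = \frac{1}{5}.
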